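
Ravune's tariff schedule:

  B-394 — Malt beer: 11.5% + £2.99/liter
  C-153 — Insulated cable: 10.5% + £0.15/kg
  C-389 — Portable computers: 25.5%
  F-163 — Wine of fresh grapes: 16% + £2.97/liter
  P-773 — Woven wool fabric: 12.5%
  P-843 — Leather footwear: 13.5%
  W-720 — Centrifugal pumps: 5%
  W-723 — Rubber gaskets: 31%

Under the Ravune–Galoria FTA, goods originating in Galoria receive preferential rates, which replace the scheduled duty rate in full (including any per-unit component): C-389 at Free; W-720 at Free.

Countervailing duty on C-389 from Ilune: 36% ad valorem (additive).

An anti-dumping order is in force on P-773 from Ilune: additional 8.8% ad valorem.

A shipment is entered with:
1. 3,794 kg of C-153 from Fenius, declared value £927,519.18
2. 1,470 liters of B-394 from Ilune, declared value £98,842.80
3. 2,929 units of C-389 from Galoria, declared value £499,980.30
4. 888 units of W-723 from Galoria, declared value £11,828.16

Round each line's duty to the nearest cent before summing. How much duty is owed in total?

£117,387.56

Line 1 (C-153, Fenius, 3,794 kg, £927,519.18):
Base rate for C-153 is 10.5% + £0.15/kg.
Duty = £927,519.18 × 10.5% + 3,794 × £0.15 = £97,958.61.
Line 2 (B-394, Ilune, 1,470 liters, £98,842.80):
Base rate for B-394 is 11.5% + £2.99/liter.
Duty = £98,842.80 × 11.5% + 1,470 × £2.99 = £15,762.22.
Line 3 (C-389, Galoria, 2,929 units, £499,980.30):
Base rate for C-389 is 25.5%.
Origin Galoria qualifies under the Ravune–Galoria agreement and C-389 is covered: preferential rate Free applies instead.
The additional-duty order on C-389 targets Ilune, not Galoria; it does not apply.
Duty = £499,980.30 × 0% = £0.00.
Line 4 (W-723, Galoria, 888 units, £11,828.16):
Base rate for W-723 is 31%.
Origin Galoria is the FTA partner but W-723 is not on the preference list; base rate stands.
Duty = £11,828.16 × 31% = £3,666.73.
Total = £97,958.61 + £15,762.22 + £0.00 + £3,666.73 = £117,387.56.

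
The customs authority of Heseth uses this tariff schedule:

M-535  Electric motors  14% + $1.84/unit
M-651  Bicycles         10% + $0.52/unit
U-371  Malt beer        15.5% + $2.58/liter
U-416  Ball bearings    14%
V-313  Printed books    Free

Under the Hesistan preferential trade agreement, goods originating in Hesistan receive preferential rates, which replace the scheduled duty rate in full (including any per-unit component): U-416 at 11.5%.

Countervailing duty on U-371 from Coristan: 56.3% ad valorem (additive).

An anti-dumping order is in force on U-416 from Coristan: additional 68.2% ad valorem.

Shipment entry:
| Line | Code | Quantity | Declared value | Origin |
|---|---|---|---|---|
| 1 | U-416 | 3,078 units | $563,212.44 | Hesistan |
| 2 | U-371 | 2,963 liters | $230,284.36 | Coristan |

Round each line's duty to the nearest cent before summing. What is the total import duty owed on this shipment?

Line 1 (U-416, Hesistan, 3,078 units, $563,212.44):
Base rate for U-416 is 14%.
Origin Hesistan qualifies under the Heseth–Hesistan agreement and U-416 is covered: preferential rate 11.5% applies instead.
The additional-duty order on U-416 targets Coristan, not Hesistan; it does not apply.
Duty = $563,212.44 × 11.5% = $64,769.43.
Line 2 (U-371, Coristan, 2,963 liters, $230,284.36):
Base rate for U-371 is 15.5% + $2.58/liter.
Additional duty on U-371 from Coristan: +56.3%. Applied ad valorem rate: 15.5% + 56.3% = 71.8%.
Duty = $230,284.36 × 71.8% + 2,963 × $2.58 = $172,988.71.
Total = $64,769.43 + $172,988.71 = $237,758.14.

$237,758.14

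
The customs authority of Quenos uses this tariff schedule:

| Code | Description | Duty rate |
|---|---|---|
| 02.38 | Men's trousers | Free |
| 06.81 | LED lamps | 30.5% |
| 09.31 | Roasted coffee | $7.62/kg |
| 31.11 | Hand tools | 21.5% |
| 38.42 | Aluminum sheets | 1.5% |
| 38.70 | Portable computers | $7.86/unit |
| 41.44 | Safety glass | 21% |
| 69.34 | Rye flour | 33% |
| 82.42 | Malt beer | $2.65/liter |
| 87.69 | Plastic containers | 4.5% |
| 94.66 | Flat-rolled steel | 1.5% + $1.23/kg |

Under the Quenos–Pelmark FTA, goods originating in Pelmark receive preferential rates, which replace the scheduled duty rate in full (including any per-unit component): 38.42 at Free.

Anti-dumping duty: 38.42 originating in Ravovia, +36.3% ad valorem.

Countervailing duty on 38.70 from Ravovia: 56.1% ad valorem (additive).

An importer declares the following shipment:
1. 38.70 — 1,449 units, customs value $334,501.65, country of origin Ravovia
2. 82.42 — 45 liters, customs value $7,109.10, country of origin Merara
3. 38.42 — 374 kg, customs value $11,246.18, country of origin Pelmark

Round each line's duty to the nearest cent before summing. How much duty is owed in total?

$199,163.82

Line 1 (38.70, Ravovia, 1,449 units, $334,501.65):
Base rate for 38.70 is $7.86/unit.
Additional duty on 38.70 from Ravovia: +56.1% ad valorem. Applied ad valorem rate = 56.1%.
Duty = $334,501.65 × 56.1% + 1,449 × $7.86 = $199,044.57.
Line 2 (82.42, Merara, 45 liters, $7,109.10):
Base rate for 82.42 is $2.65/liter.
Duty = 45 × $2.65 = $119.25.
Line 3 (38.42, Pelmark, 374 kg, $11,246.18):
Base rate for 38.42 is 1.5%.
Origin Pelmark qualifies under the Quenos–Pelmark agreement and 38.42 is covered: preferential rate Free applies instead.
The additional-duty order on 38.42 targets Ravovia, not Pelmark; it does not apply.
Duty = $11,246.18 × 0% = $0.00.
Total = $199,044.57 + $119.25 + $0.00 = $199,163.82.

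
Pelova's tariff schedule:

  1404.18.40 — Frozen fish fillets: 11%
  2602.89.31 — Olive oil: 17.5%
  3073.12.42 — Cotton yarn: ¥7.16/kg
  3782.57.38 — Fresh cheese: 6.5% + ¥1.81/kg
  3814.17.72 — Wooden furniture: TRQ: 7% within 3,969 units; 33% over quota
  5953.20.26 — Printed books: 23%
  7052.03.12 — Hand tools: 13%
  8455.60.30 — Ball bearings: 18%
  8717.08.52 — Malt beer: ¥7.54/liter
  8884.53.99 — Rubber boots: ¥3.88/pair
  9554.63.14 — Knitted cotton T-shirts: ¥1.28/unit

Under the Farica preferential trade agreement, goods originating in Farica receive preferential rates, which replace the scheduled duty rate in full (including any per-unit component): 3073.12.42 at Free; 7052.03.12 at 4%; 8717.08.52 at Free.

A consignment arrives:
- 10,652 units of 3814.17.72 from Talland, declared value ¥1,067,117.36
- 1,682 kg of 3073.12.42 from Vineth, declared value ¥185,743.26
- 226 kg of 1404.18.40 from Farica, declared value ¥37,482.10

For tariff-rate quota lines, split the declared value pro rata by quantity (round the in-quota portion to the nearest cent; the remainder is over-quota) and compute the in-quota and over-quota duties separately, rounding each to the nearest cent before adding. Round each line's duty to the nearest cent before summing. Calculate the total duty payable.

¥264,935.13

Line 1 (3814.17.72, Talland, 10,652 units, ¥1,067,117.36):
Code 3814.17.72 is under a tariff-rate quota (threshold 3,969 units). In-quota: 3,969 units at 7%; over-quota: 6,683 units at 33%.
Pro-rata value split: in-quota = ¥1,067,117.36 × 3,969/10,652 = ¥397,614.42; over-quota = ¥1,067,117.36 − ¥397,614.42 = ¥669,502.94.
In-quota duty = ¥397,614.42 × 7% = ¥27,833.01. Over-quota duty = ¥669,502.94 × 33% = ¥220,935.97.
Line duty = ¥27,833.01 + ¥220,935.97 = ¥248,768.98.
Line 2 (3073.12.42, Vineth, 1,682 kg, ¥185,743.26):
Base rate for 3073.12.42 is ¥7.16/kg.
3073.12.42 has an FTA preferential rate, but origin Vineth is not Farica; base rate stands.
Duty = 1,682 × ¥7.16 = ¥12,043.12.
Line 3 (1404.18.40, Farica, 226 kg, ¥37,482.10):
Base rate for 1404.18.40 is 11%.
Origin Farica is the FTA partner but 1404.18.40 is not on the preference list; base rate stands.
Duty = ¥37,482.10 × 11% = ¥4,123.03.
Total = ¥248,768.98 + ¥12,043.12 + ¥4,123.03 = ¥264,935.13.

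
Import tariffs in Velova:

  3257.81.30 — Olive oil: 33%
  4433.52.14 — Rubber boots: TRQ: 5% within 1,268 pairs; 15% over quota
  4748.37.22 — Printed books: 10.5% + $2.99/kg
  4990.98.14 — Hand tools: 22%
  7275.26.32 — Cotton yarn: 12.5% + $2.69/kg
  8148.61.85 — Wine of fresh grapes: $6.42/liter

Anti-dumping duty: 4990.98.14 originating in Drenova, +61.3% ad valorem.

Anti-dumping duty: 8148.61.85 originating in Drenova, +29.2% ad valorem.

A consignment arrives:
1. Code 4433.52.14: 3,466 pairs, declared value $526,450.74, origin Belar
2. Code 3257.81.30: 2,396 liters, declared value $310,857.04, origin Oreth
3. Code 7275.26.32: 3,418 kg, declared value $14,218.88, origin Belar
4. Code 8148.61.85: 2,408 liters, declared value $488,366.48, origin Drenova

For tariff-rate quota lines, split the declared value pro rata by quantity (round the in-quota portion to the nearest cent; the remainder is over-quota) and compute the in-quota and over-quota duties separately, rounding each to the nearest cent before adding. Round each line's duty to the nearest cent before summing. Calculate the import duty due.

$331,324.93

Line 1 (4433.52.14, Belar, 3,466 pairs, $526,450.74):
Code 4433.52.14 is under a tariff-rate quota (threshold 1,268 pairs). In-quota: 1,268 pairs at 5%; over-quota: 2,198 pairs at 15%.
Pro-rata value split: in-quota = $526,450.74 × 1,268/3,466 = $192,596.52; over-quota = $526,450.74 − $192,596.52 = $333,854.22.
In-quota duty = $192,596.52 × 5% = $9,629.83. Over-quota duty = $333,854.22 × 15% = $50,078.13.
Line duty = $9,629.83 + $50,078.13 = $59,707.96.
Line 2 (3257.81.30, Oreth, 2,396 liters, $310,857.04):
Base rate for 3257.81.30 is 33%.
Duty = $310,857.04 × 33% = $102,582.82.
Line 3 (7275.26.32, Belar, 3,418 kg, $14,218.88):
Base rate for 7275.26.32 is 12.5% + $2.69/kg.
Duty = $14,218.88 × 12.5% + 3,418 × $2.69 = $10,971.78.
Line 4 (8148.61.85, Drenova, 2,408 liters, $488,366.48):
Base rate for 8148.61.85 is $6.42/liter.
Additional duty on 8148.61.85 from Drenova: +29.2% ad valorem. Applied ad valorem rate = 29.2%.
Duty = $488,366.48 × 29.2% + 2,408 × $6.42 = $158,062.37.
Total = $59,707.96 + $102,582.82 + $10,971.78 + $158,062.37 = $331,324.93.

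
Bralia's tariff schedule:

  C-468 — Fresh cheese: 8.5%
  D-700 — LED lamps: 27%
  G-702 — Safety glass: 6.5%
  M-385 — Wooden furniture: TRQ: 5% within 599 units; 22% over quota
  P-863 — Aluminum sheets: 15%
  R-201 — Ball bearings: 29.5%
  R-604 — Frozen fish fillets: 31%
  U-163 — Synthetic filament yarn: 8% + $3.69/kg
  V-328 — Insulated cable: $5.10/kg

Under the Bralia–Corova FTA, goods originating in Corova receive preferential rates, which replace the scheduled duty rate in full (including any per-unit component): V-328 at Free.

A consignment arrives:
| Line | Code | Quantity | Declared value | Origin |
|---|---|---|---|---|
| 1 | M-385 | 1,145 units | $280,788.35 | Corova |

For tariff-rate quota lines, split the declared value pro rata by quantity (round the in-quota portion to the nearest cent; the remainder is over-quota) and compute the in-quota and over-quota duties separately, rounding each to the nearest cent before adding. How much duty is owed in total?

Line 1 (M-385, Corova, 1,145 units, $280,788.35):
Code M-385 is under a tariff-rate quota (threshold 599 units). In-quota: 599 units at 5%; over-quota: 546 units at 22%.
Pro-rata value split: in-quota = $280,788.35 × 599/1,145 = $146,892.77; over-quota = $280,788.35 − $146,892.77 = $133,895.58.
In-quota duty = $146,892.77 × 5% = $7,344.64. Over-quota duty = $133,895.58 × 22% = $29,457.03.
Line duty = $7,344.64 + $29,457.03 = $36,801.67.

$36,801.67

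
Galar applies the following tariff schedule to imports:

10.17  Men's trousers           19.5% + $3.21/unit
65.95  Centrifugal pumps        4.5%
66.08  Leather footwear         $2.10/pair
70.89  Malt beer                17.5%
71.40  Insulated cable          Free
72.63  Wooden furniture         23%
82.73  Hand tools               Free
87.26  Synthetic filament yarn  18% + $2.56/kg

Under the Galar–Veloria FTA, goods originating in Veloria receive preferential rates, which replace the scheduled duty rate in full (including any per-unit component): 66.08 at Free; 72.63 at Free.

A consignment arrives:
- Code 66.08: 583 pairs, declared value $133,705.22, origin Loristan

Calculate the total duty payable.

$1,224.30

Line 1 (66.08, Loristan, 583 pairs, $133,705.22):
Base rate for 66.08 is $2.10/pair.
66.08 has an FTA preferential rate, but origin Loristan is not Veloria; base rate stands.
Duty = 583 × $2.10 = $1,224.30.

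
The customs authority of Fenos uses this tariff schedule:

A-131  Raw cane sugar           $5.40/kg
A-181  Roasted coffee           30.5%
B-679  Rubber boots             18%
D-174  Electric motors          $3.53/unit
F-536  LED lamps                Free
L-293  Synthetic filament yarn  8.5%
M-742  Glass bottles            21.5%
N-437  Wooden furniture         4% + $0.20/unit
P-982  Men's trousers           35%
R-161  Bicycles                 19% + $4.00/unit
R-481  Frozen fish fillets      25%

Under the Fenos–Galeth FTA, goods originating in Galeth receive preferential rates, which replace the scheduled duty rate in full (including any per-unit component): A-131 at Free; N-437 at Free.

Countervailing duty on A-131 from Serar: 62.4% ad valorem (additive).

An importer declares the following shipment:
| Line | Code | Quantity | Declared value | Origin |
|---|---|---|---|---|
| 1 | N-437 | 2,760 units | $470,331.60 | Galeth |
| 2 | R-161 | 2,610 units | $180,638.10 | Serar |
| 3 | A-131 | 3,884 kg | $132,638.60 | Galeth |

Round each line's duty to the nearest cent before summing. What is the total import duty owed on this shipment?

$44,761.24

Line 1 (N-437, Galeth, 2,760 units, $470,331.60):
Base rate for N-437 is 4% + $0.20/unit.
Origin Galeth qualifies under the Fenos–Galeth agreement and N-437 is covered: preferential rate Free applies instead.
Duty = $470,331.60 × 0% = $0.00.
Line 2 (R-161, Serar, 2,610 units, $180,638.10):
Base rate for R-161 is 19% + $4.00/unit.
Duty = $180,638.10 × 19% + 2,610 × $4.00 = $44,761.24.
Line 3 (A-131, Galeth, 3,884 kg, $132,638.60):
Base rate for A-131 is $5.40/kg.
Origin Galeth qualifies under the Fenos–Galeth agreement and A-131 is covered: preferential rate Free applies instead.
The additional-duty order on A-131 targets Serar, not Galeth; it does not apply.
Duty = $132,638.60 × 0% = $0.00.
Total = $0.00 + $44,761.24 + $0.00 = $44,761.24.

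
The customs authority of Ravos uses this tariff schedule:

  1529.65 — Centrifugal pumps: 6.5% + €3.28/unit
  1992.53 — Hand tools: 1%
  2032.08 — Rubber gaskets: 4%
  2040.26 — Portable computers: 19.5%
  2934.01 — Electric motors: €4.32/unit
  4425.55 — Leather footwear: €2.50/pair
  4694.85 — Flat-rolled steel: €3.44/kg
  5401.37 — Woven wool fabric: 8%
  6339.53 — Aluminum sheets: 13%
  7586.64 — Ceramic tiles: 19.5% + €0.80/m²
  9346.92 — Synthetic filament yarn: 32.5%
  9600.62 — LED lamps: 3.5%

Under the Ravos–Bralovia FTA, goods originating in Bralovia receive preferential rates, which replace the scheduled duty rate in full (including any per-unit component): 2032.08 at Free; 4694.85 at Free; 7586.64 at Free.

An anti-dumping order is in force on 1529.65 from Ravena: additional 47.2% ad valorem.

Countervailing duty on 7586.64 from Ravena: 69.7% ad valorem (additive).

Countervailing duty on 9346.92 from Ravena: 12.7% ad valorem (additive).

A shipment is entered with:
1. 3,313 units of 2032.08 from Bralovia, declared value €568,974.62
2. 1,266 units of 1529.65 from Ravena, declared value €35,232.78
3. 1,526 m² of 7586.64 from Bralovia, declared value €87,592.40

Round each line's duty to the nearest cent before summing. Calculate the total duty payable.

€23,072.48

Line 1 (2032.08, Bralovia, 3,313 units, €568,974.62):
Base rate for 2032.08 is 4%.
Origin Bralovia qualifies under the Ravos–Bralovia agreement and 2032.08 is covered: preferential rate Free applies instead.
Duty = €568,974.62 × 0% = €0.00.
Line 2 (1529.65, Ravena, 1,266 units, €35,232.78):
Base rate for 1529.65 is 6.5% + €3.28/unit.
Additional duty on 1529.65 from Ravena: +47.2%. Applied ad valorem rate: 6.5% + 47.2% = 53.7%.
Duty = €35,232.78 × 53.7% + 1,266 × €3.28 = €23,072.48.
Line 3 (7586.64, Bralovia, 1,526 m², €87,592.40):
Base rate for 7586.64 is 19.5% + €0.80/m².
Origin Bralovia qualifies under the Ravos–Bralovia agreement and 7586.64 is covered: preferential rate Free applies instead.
The additional-duty order on 7586.64 targets Ravena, not Bralovia; it does not apply.
Duty = €87,592.40 × 0% = €0.00.
Total = €0.00 + €23,072.48 + €0.00 = €23,072.48.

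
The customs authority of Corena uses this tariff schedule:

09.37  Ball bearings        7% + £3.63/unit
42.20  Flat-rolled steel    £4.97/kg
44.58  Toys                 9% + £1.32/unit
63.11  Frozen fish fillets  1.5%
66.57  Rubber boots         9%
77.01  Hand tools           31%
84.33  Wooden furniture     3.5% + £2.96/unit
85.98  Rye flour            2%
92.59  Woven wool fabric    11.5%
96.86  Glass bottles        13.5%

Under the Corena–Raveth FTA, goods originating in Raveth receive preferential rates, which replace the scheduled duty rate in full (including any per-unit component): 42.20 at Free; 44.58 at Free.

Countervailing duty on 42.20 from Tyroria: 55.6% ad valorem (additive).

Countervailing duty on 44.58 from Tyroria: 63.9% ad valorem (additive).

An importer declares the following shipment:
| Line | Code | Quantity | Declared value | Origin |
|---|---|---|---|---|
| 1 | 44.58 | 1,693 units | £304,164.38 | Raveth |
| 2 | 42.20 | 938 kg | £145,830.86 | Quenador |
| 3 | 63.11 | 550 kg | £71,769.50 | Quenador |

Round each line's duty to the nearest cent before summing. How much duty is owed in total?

£5,738.40

Line 1 (44.58, Raveth, 1,693 units, £304,164.38):
Base rate for 44.58 is 9% + £1.32/unit.
Origin Raveth qualifies under the Corena–Raveth agreement and 44.58 is covered: preferential rate Free applies instead.
The additional-duty order on 44.58 targets Tyroria, not Raveth; it does not apply.
Duty = £304,164.38 × 0% = £0.00.
Line 2 (42.20, Quenador, 938 kg, £145,830.86):
Base rate for 42.20 is £4.97/kg.
42.20 has an FTA preferential rate, but origin Quenador is not Raveth; base rate stands.
The additional-duty order on 42.20 targets Tyroria, not Quenador; it does not apply.
Duty = 938 × £4.97 = £4,661.86.
Line 3 (63.11, Quenador, 550 kg, £71,769.50):
Base rate for 63.11 is 1.5%.
Duty = £71,769.50 × 1.5% = £1,076.54.
Total = £0.00 + £4,661.86 + £1,076.54 = £5,738.40.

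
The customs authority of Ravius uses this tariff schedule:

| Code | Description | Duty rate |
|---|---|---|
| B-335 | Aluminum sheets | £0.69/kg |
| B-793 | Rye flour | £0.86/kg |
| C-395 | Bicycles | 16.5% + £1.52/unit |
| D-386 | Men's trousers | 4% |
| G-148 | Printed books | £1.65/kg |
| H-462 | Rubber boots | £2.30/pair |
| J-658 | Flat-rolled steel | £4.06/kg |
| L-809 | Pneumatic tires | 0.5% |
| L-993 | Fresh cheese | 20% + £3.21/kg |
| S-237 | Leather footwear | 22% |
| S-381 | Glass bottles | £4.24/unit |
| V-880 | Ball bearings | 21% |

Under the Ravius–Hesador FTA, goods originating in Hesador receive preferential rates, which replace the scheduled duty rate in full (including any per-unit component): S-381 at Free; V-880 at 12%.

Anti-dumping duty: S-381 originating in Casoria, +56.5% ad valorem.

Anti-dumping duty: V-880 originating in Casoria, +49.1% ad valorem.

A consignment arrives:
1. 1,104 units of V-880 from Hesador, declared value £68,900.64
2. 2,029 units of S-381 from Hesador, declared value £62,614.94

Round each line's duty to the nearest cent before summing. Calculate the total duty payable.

Line 1 (V-880, Hesador, 1,104 units, £68,900.64):
Base rate for V-880 is 21%.
Origin Hesador qualifies under the Ravius–Hesador agreement and V-880 is covered: preferential rate 12% applies instead.
The additional-duty order on V-880 targets Casoria, not Hesador; it does not apply.
Duty = £68,900.64 × 12% = £8,268.08.
Line 2 (S-381, Hesador, 2,029 units, £62,614.94):
Base rate for S-381 is £4.24/unit.
Origin Hesador qualifies under the Ravius–Hesador agreement and S-381 is covered: preferential rate Free applies instead.
The additional-duty order on S-381 targets Casoria, not Hesador; it does not apply.
Duty = £62,614.94 × 0% = £0.00.
Total = £8,268.08 + £0.00 = £8,268.08.

£8,268.08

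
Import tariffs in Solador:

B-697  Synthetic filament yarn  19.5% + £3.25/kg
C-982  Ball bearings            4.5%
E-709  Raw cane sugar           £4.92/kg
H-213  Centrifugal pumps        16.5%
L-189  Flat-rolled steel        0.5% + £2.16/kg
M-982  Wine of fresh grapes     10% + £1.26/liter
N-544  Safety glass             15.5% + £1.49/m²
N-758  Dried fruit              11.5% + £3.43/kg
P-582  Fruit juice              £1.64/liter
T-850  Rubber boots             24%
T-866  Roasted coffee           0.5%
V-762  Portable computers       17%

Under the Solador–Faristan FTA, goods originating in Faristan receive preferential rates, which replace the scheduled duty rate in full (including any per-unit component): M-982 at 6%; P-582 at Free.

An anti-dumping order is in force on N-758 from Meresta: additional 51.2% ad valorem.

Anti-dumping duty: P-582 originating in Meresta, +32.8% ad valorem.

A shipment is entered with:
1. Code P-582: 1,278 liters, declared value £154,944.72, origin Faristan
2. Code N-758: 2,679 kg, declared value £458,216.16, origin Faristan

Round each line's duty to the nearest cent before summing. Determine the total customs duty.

£61,883.83

Line 1 (P-582, Faristan, 1,278 liters, £154,944.72):
Base rate for P-582 is £1.64/liter.
Origin Faristan qualifies under the Solador–Faristan agreement and P-582 is covered: preferential rate Free applies instead.
The additional-duty order on P-582 targets Meresta, not Faristan; it does not apply.
Duty = £154,944.72 × 0% = £0.00.
Line 2 (N-758, Faristan, 2,679 kg, £458,216.16):
Base rate for N-758 is 11.5% + £3.43/kg.
Origin Faristan is the FTA partner but N-758 is not on the preference list; base rate stands.
The additional-duty order on N-758 targets Meresta, not Faristan; it does not apply.
Duty = £458,216.16 × 11.5% + 2,679 × £3.43 = £61,883.83.
Total = £0.00 + £61,883.83 = £61,883.83.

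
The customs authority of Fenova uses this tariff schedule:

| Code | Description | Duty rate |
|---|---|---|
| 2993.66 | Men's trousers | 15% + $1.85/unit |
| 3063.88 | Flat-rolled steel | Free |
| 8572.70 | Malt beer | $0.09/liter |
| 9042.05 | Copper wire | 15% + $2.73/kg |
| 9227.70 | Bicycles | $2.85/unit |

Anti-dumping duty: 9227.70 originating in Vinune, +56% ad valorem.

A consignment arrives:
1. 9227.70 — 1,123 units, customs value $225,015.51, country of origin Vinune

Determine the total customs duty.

Line 1 (9227.70, Vinune, 1,123 units, $225,015.51):
Base rate for 9227.70 is $2.85/unit.
Additional duty on 9227.70 from Vinune: +56% ad valorem. Applied ad valorem rate = 56%.
Duty = $225,015.51 × 56% + 1,123 × $2.85 = $129,209.24.

$129,209.24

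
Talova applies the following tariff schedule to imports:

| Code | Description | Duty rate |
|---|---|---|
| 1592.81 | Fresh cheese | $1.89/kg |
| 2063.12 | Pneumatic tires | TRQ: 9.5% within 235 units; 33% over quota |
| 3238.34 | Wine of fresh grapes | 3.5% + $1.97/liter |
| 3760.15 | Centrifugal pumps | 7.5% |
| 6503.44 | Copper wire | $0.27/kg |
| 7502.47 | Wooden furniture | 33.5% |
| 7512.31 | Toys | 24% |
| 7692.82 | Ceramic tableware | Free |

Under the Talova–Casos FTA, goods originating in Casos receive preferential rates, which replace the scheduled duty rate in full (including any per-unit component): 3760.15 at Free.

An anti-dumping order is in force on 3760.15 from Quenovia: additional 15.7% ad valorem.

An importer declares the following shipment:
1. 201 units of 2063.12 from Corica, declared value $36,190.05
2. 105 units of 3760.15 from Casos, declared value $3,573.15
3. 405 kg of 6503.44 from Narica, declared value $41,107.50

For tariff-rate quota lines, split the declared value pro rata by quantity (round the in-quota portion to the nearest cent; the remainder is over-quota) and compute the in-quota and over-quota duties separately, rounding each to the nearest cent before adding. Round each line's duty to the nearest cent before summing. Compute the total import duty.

Line 1 (2063.12, Corica, 201 units, $36,190.05):
Code 2063.12 is under a tariff-rate quota (threshold 235 units). Quantity 201 units is within the quota, so the in-quota rate 9.5% applies to the full value.
Duty = $36,190.05 × 9.5% = $3,438.05.
Line 2 (3760.15, Casos, 105 units, $3,573.15):
Base rate for 3760.15 is 7.5%.
Origin Casos qualifies under the Talova–Casos agreement and 3760.15 is covered: preferential rate Free applies instead.
The additional-duty order on 3760.15 targets Quenovia, not Casos; it does not apply.
Duty = $3,573.15 × 0% = $0.00.
Line 3 (6503.44, Narica, 405 kg, $41,107.50):
Base rate for 6503.44 is $0.27/kg.
Duty = 405 × $0.27 = $109.35.
Total = $3,438.05 + $0.00 + $109.35 = $3,547.40.

$3,547.40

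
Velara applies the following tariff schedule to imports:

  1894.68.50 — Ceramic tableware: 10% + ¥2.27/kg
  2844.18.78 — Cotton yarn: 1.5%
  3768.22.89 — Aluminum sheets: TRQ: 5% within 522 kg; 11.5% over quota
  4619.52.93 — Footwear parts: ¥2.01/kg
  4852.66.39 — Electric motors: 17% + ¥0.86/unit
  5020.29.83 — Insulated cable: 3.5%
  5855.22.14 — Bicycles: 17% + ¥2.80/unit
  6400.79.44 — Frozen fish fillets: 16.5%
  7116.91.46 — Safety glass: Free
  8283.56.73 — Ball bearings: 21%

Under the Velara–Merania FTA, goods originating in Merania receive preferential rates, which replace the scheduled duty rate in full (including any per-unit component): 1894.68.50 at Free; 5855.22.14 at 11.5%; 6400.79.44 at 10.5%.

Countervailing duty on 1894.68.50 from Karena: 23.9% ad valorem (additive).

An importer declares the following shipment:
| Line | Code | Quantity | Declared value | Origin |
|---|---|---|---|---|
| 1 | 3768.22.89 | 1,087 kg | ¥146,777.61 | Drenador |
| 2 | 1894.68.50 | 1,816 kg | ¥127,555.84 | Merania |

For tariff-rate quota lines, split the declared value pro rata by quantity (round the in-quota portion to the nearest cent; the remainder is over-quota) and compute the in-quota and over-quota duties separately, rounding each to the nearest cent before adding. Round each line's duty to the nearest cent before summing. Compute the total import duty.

¥12,297.85

Line 1 (3768.22.89, Drenador, 1,087 kg, ¥146,777.61):
Code 3768.22.89 is under a tariff-rate quota (threshold 522 kg). In-quota: 522 kg at 5%; over-quota: 565 kg at 11.5%.
Pro-rata value split: in-quota = ¥146,777.61 × 522/1,087 = ¥70,485.66; over-quota = ¥146,777.61 − ¥70,485.66 = ¥76,291.95.
In-quota duty = ¥70,485.66 × 5% = ¥3,524.28. Over-quota duty = ¥76,291.95 × 11.5% = ¥8,773.57.
Line duty = ¥3,524.28 + ¥8,773.57 = ¥12,297.85.
Line 2 (1894.68.50, Merania, 1,816 kg, ¥127,555.84):
Base rate for 1894.68.50 is 10% + ¥2.27/kg.
Origin Merania qualifies under the Velara–Merania agreement and 1894.68.50 is covered: preferential rate Free applies instead.
The additional-duty order on 1894.68.50 targets Karena, not Merania; it does not apply.
Duty = ¥127,555.84 × 0% = ¥0.00.
Total = ¥12,297.85 + ¥0.00 = ¥12,297.85.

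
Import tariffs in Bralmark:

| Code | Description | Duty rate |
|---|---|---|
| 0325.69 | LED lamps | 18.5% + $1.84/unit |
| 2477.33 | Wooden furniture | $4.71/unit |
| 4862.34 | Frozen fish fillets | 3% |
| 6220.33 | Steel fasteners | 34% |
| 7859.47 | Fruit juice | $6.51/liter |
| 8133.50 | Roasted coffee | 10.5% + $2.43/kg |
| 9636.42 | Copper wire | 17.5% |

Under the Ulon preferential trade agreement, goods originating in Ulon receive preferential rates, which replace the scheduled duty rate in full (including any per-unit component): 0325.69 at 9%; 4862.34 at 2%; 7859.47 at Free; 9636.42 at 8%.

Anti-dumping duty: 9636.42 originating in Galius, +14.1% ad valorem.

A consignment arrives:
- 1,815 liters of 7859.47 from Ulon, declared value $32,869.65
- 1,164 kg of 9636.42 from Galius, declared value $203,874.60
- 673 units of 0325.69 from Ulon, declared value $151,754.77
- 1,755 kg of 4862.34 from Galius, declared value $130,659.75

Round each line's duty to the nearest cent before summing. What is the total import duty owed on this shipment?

$82,002.09

Line 1 (7859.47, Ulon, 1,815 liters, $32,869.65):
Base rate for 7859.47 is $6.51/liter.
Origin Ulon qualifies under the Bralmark–Ulon agreement and 7859.47 is covered: preferential rate Free applies instead.
Duty = $32,869.65 × 0% = $0.00.
Line 2 (9636.42, Galius, 1,164 kg, $203,874.60):
Base rate for 9636.42 is 17.5%.
9636.42 has an FTA preferential rate, but origin Galius is not Ulon; base rate stands.
Additional duty on 9636.42 from Galius: +14.1%. Applied ad valorem rate: 17.5% + 14.1% = 31.6%.
Duty = $203,874.60 × 31.6% = $64,424.37.
Line 3 (0325.69, Ulon, 673 units, $151,754.77):
Base rate for 0325.69 is 18.5% + $1.84/unit.
Origin Ulon qualifies under the Bralmark–Ulon agreement and 0325.69 is covered: preferential rate 9% applies instead.
Duty = $151,754.77 × 9% = $13,657.93.
Line 4 (4862.34, Galius, 1,755 kg, $130,659.75):
Base rate for 4862.34 is 3%.
4862.34 has an FTA preferential rate, but origin Galius is not Ulon; base rate stands.
Duty = $130,659.75 × 3% = $3,919.79.
Total = $0.00 + $64,424.37 + $13,657.93 + $3,919.79 = $82,002.09.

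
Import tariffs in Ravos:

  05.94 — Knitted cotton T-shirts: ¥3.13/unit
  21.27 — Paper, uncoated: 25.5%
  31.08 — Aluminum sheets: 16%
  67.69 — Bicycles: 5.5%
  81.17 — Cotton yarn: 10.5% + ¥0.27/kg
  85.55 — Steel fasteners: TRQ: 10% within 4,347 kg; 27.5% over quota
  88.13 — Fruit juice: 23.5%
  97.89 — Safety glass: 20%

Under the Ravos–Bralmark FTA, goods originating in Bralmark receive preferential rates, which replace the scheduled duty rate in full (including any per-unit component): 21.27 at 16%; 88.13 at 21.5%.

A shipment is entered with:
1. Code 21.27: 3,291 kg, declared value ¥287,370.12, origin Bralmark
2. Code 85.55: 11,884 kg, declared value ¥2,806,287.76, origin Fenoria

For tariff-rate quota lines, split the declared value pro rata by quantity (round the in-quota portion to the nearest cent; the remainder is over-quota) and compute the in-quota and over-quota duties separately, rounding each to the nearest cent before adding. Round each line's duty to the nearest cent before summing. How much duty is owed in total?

Line 1 (21.27, Bralmark, 3,291 kg, ¥287,370.12):
Base rate for 21.27 is 25.5%.
Origin Bralmark qualifies under the Ravos–Bralmark agreement and 21.27 is covered: preferential rate 16% applies instead.
Duty = ¥287,370.12 × 16% = ¥45,979.22.
Line 2 (85.55, Fenoria, 11,884 kg, ¥2,806,287.76):
Code 85.55 is under a tariff-rate quota (threshold 4,347 kg). In-quota: 4,347 kg at 10%; over-quota: 7,537 kg at 27.5%.
Pro-rata value split: in-quota = ¥2,806,287.76 × 4,347/11,884 = ¥1,026,500.58; over-quota = ¥2,806,287.76 − ¥1,026,500.58 = ¥1,779,787.18.
In-quota duty = ¥1,026,500.58 × 10% = ¥102,650.06. Over-quota duty = ¥1,779,787.18 × 27.5% = ¥489,441.47.
Line duty = ¥102,650.06 + ¥489,441.47 = ¥592,091.53.
Total = ¥45,979.22 + ¥592,091.53 = ¥638,070.75.

¥638,070.75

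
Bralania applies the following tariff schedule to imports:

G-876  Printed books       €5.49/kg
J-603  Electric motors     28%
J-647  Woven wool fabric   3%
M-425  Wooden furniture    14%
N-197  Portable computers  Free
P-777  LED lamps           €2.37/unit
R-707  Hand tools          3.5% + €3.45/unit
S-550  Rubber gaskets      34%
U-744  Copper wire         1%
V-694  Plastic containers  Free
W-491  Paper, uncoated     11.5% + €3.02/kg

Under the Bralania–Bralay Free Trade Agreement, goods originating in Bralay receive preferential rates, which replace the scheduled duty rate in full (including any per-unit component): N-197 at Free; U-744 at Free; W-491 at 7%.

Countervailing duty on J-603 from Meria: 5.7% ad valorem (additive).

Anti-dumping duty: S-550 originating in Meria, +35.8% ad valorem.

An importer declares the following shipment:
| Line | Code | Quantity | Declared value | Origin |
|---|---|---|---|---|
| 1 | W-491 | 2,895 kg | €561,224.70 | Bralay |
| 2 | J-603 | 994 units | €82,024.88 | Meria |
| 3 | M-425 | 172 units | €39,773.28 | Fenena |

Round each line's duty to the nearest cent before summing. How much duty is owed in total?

€72,496.37

Line 1 (W-491, Bralay, 2,895 kg, €561,224.70):
Base rate for W-491 is 11.5% + €3.02/kg.
Origin Bralay qualifies under the Bralania–Bralay agreement and W-491 is covered: preferential rate 7% applies instead.
Duty = €561,224.70 × 7% = €39,285.73.
Line 2 (J-603, Meria, 994 units, €82,024.88):
Base rate for J-603 is 28%.
Additional duty on J-603 from Meria: +5.7%. Applied ad valorem rate: 28% + 5.7% = 33.7%.
Duty = €82,024.88 × 33.7% = €27,642.38.
Line 3 (M-425, Fenena, 172 units, €39,773.28):
Base rate for M-425 is 14%.
Duty = €39,773.28 × 14% = €5,568.26.
Total = €39,285.73 + €27,642.38 + €5,568.26 = €72,496.37.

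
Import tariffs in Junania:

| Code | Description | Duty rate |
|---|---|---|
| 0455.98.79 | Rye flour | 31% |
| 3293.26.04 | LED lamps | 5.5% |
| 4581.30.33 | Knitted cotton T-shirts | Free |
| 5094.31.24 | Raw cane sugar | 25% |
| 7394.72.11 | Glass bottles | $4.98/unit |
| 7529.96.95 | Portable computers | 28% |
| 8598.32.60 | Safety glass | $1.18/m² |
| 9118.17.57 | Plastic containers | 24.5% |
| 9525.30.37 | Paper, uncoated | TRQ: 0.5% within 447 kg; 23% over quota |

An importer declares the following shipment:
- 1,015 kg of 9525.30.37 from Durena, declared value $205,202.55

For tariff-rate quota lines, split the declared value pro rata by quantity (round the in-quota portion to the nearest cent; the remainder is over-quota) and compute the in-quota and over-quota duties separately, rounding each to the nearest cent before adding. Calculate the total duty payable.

$26,863.34

Line 1 (9525.30.37, Durena, 1,015 kg, $205,202.55):
Code 9525.30.37 is under a tariff-rate quota (threshold 447 kg). In-quota: 447 kg at 0.5%; over-quota: 568 kg at 23%.
Pro-rata value split: in-quota = $205,202.55 × 447/1,015 = $90,369.99; over-quota = $205,202.55 − $90,369.99 = $114,832.56.
In-quota duty = $90,369.99 × 0.5% = $451.85. Over-quota duty = $114,832.56 × 23% = $26,411.49.
Line duty = $451.85 + $26,411.49 = $26,863.34.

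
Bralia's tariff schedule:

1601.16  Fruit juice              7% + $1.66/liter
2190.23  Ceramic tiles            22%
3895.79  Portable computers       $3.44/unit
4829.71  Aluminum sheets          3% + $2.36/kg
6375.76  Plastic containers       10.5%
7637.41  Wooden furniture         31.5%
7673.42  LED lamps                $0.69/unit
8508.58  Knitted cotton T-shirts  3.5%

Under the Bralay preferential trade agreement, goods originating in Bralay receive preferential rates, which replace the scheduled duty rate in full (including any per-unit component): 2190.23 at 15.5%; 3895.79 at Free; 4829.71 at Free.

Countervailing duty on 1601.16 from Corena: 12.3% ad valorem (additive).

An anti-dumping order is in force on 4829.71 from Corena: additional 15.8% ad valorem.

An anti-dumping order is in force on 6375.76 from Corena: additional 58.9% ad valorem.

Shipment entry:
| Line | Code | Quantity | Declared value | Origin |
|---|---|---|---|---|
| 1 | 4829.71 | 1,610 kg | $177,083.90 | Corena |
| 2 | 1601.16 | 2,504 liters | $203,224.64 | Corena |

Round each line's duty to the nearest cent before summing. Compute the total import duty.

Line 1 (4829.71, Corena, 1,610 kg, $177,083.90):
Base rate for 4829.71 is 3% + $2.36/kg.
4829.71 has an FTA preferential rate, but origin Corena is not Bralay; base rate stands.
Additional duty on 4829.71 from Corena: +15.8%. Applied ad valorem rate: 3% + 15.8% = 18.8%.
Duty = $177,083.90 × 18.8% + 1,610 × $2.36 = $37,091.37.
Line 2 (1601.16, Corena, 2,504 liters, $203,224.64):
Base rate for 1601.16 is 7% + $1.66/liter.
Additional duty on 1601.16 from Corena: +12.3%. Applied ad valorem rate: 7% + 12.3% = 19.3%.
Duty = $203,224.64 × 19.3% + 2,504 × $1.66 = $43,379.00.
Total = $37,091.37 + $43,379.00 = $80,470.37.

$80,470.37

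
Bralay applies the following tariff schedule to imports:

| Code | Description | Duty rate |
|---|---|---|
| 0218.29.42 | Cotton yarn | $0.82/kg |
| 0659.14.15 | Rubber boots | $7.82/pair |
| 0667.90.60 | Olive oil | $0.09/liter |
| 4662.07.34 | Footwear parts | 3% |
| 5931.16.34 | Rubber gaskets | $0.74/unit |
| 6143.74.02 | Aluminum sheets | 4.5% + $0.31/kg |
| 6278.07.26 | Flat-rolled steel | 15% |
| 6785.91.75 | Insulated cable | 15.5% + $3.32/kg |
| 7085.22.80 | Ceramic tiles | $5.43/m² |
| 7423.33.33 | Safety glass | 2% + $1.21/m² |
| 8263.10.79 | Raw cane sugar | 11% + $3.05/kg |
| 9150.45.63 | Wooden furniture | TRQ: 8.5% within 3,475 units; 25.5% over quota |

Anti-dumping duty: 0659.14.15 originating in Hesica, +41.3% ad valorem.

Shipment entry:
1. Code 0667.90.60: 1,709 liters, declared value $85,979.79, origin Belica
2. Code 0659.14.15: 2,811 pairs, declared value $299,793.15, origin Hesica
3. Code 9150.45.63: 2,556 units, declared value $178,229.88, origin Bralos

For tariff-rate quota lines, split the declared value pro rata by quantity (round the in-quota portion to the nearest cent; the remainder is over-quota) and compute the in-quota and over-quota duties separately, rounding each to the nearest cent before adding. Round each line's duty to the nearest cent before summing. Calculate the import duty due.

$161,099.94

Line 1 (0667.90.60, Belica, 1,709 liters, $85,979.79):
Base rate for 0667.90.60 is $0.09/liter.
Duty = 1,709 × $0.09 = $153.81.
Line 2 (0659.14.15, Hesica, 2,811 pairs, $299,793.15):
Base rate for 0659.14.15 is $7.82/pair.
Additional duty on 0659.14.15 from Hesica: +41.3% ad valorem. Applied ad valorem rate = 41.3%.
Duty = $299,793.15 × 41.3% + 2,811 × $7.82 = $145,796.59.
Line 3 (9150.45.63, Bralos, 2,556 units, $178,229.88):
Code 9150.45.63 is under a tariff-rate quota (threshold 3,475 units). Quantity 2,556 units is within the quota, so the in-quota rate 8.5% applies to the full value.
Duty = $178,229.88 × 8.5% = $15,149.54.
Total = $153.81 + $145,796.59 + $15,149.54 = $161,099.94.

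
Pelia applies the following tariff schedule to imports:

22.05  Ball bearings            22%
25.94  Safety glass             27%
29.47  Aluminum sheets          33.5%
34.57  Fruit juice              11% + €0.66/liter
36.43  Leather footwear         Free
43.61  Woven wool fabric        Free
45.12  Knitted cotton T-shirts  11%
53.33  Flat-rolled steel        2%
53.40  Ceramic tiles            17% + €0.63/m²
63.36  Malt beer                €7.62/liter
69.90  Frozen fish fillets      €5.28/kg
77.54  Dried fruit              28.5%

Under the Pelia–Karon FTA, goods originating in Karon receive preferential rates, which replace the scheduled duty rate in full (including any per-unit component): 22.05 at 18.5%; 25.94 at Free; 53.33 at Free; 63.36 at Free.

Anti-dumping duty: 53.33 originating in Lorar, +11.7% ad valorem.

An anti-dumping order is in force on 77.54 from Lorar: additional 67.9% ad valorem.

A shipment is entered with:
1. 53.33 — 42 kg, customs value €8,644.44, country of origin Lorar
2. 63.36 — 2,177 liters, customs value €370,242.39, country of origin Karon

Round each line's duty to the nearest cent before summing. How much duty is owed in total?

€1,184.29

Line 1 (53.33, Lorar, 42 kg, €8,644.44):
Base rate for 53.33 is 2%.
53.33 has an FTA preferential rate, but origin Lorar is not Karon; base rate stands.
Additional duty on 53.33 from Lorar: +11.7%. Applied ad valorem rate: 2% + 11.7% = 13.7%.
Duty = €8,644.44 × 13.7% = €1,184.29.
Line 2 (63.36, Karon, 2,177 liters, €370,242.39):
Base rate for 63.36 is €7.62/liter.
Origin Karon qualifies under the Pelia–Karon agreement and 63.36 is covered: preferential rate Free applies instead.
Duty = €370,242.39 × 0% = €0.00.
Total = €1,184.29 + €0.00 = €1,184.29.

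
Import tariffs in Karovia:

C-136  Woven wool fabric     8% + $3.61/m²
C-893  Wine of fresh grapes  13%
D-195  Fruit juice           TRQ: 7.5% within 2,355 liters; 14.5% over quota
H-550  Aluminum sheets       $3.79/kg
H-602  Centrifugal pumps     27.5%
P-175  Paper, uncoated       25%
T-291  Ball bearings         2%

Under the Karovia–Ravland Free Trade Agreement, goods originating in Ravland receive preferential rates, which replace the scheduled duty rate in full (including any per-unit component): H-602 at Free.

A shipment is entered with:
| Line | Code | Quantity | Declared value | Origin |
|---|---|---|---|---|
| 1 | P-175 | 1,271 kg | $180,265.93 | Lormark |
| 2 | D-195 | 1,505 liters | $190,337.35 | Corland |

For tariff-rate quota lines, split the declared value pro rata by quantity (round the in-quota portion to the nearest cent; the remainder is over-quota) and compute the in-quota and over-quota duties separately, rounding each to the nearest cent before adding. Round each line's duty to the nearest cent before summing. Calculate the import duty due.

Line 1 (P-175, Lormark, 1,271 kg, $180,265.93):
Base rate for P-175 is 25%.
Duty = $180,265.93 × 25% = $45,066.48.
Line 2 (D-195, Corland, 1,505 liters, $190,337.35):
Code D-195 is under a tariff-rate quota (threshold 2,355 liters). Quantity 1,505 liters is within the quota, so the in-quota rate 7.5% applies to the full value.
Duty = $190,337.35 × 7.5% = $14,275.30.
Total = $45,066.48 + $14,275.30 = $59,341.78.

$59,341.78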